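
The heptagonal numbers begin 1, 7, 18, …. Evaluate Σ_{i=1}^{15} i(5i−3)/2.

Σ i(5i−3)/2 = (5Σi² − 3Σi) / 2 over i = 1..15.
Σi = 120 and Σi² = 1240.
(5·1240 − 3·120) / 2 = 5840/2 = 2920.

2920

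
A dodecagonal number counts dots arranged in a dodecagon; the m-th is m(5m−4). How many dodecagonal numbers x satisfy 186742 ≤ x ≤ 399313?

The n-th dodecagonal number is n(5n−4).
Smallest index with value ≥ 186742: n = 194 (giving 187404).
Largest index with value ≤ 399313: n = 283 (giving 399313).
Indices 194 through 283: 90 terms.

90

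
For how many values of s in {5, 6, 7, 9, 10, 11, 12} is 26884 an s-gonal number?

2

s = 5: P(5, 134) = 26867 and P(5, 135) = 27270; 26884 is not s-gonal.
s = 6: P(6, 116) = 26796 and P(6, 117) = 27261; 26884 is not s-gonal.
s = 7: P(7, 104) = 26884. ✓
s = 9: P(9, 88) = 26884. ✓
s = 10: P(10, 82) = 26650 and P(10, 83) = 27307; 26884 is not s-gonal.
s = 11: P(11, 77) = 26411 and P(11, 78) = 27105; 26884 is not s-gonal.
s = 12: P(12, 73) = 26353 and P(12, 74) = 27084; 26884 is not s-gonal.
Hits: s ∈ {7, 9} → 2.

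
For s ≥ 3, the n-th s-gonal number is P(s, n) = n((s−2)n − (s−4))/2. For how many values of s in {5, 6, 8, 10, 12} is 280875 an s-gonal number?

1

s = 5: P(5, 432) = 279720 and P(5, 433) = 281017; 280875 is not s-gonal.
s = 6: P(6, 375) = 280875. ✓
s = 8: P(8, 306) = 280296 and P(8, 307) = 282133; 280875 is not s-gonal.
s = 10: P(10, 265) = 280105 and P(10, 266) = 282226; 280875 is not s-gonal.
s = 12: P(12, 237) = 279897 and P(12, 238) = 282268; 280875 is not s-gonal.
Hits: s ∈ {6} → 1.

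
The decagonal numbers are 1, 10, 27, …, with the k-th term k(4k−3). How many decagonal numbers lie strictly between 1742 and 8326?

The n-th decagonal number is n(4n−3).
Smallest index with value > 1742: n = 22 (giving 1870).
Largest index with value < 8326: n = 45 (giving 7965).
Indices 22 through 45: 24 terms.

24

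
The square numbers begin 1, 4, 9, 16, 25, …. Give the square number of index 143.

The 143rd square number is n² with n = 143.
143² = 20449.

20449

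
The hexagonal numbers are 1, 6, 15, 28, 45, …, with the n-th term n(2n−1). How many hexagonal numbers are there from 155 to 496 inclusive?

7

The n-th hexagonal number is n(2n−1).
Smallest index with value ≥ 155: n = 10 (giving 190).
Largest index with value ≤ 496: n = 16 (giving 496).
Indices 10 through 16: 7 terms.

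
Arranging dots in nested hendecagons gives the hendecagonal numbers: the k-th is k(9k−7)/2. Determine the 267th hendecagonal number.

The 267th hendecagonal number is n(9n−7)/2 with n = 267.
267·(9·267 − 7)/2 = 267·2396/2 = 267·1198 = 319866.

319866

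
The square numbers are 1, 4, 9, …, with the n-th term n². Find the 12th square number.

The 12th square number is n² with n = 12.
12² = 144.

144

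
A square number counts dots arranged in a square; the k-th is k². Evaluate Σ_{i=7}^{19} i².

2379

Σ_{i=7}^{19} i² = 2470 − 91 = 2379.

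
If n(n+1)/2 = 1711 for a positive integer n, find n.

Set n(n+1)/2 = 1711, giving n² + n − 3422 = 0.
So n = (-1 + 117) / 2 = 116/2 = 58.

58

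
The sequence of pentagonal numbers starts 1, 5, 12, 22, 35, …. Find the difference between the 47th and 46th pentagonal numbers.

139

Consecutive pentagonal numbers differ by 3n − 2: here 3·47 − 2 = 139.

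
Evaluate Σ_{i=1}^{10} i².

385

Σ_{i=1}^{10} i² = 10·11·21/6 = 385.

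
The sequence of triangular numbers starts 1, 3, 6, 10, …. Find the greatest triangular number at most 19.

15

Solve n(n+1)/2 ≤ 19 for integer n.
n = 5 gives 15 ≤ 19, while n = 6 gives 21 > 19; so the answer is 15.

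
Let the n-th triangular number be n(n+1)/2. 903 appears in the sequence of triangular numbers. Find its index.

Set n(n+1)/2 = 903, giving n² + n − 1806 = 0.
So n = (-1 + 85) / 2 = 84/2 = 42.
Check: 42·43/2 = 903. ✓

42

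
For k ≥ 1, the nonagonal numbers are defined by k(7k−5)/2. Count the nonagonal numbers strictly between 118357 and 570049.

The n-th nonagonal number is n(7n−5)/2.
Smallest index with value > 118357: n = 185 (giving 119325).
Largest index with value < 570049: n = 403 (giving 567424).
Indices 185 through 403: 219 terms.

219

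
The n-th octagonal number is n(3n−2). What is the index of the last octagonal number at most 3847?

36

Solve n(3n−2) ≤ 3847 for integer n.
n = 36 gives 3816 ≤ 3847, while n = 37 gives 4033 > 3847; so the answer is index 36.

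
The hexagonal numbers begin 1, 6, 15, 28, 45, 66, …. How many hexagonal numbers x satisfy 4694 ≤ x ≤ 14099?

The n-th hexagonal number is n(2n−1).
Smallest index with value ≥ 4694: n = 49 (giving 4753).
Largest index with value ≤ 14099: n = 84 (giving 14028).
Indices 49 through 84: 36 terms.

36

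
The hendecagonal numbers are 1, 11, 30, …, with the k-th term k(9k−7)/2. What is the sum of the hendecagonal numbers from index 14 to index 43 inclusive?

Σ i(9i−7)/2 = (9Σi² − 7Σi) / 2 over i = 14..43.
Σi = 946 − 91 = 855 and Σi² = 27434 − 819 = 26615.
(9·26615 − 7·855) / 2 = 233550/2 = 116775.

116775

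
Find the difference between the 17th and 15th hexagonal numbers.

17·(2·17 − 1) = 561 and 15·(2·15 − 1) = 435.
Difference: 561 − 435 = 126.

126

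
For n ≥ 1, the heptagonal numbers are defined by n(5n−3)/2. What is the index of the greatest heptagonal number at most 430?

Solve n(5n−3)/2 ≤ 430 for integer n.
n = 13 gives 403 ≤ 430, while n = 14 gives 469 > 430; so the answer is index 13.

13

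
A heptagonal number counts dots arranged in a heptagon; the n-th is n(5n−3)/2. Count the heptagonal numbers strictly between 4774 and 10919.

The n-th heptagonal number is n(5n−3)/2.
Smallest index with value > 4774: n = 45 (giving 4995).
Largest index with value < 10919: n = 66 (giving 10791).
Indices 45 through 66: 22 terms.

22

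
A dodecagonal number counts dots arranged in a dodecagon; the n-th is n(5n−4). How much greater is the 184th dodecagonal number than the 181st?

184·(5·184 − 4) = 168544 and 181·(5·181 − 4) = 163081.
Difference: 168544 − 163081 = 5463.

5463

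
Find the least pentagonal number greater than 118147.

118301

Solve n(3n−1)/2 > 118147 for integer n.
The largest n with value ≤ 118147 is 280 (since 117460 ≤ 118147 < 118301), so the first above is n = 281, value 118301.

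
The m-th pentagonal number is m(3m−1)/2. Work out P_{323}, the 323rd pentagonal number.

The 323rd pentagonal number is n(3n−1)/2 with n = 323.
323·(3·323 − 1)/2 = 323·968/2 = 323·484 = 156332.

156332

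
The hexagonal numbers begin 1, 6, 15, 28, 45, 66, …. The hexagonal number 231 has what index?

11

Set n(2n−1) = 231, giving 2n² − n − 231 = 0.
The discriminant is 1 + 8·231 = 1849, and √1849 = 43.
So n = (1 + 43) / 4 = 44/4 = 11.
Check: 11·(2·11 − 1) = 231. ✓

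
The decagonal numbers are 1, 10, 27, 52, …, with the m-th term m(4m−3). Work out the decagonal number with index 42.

6930

The 42nd decagonal number is n(4n−3) with n = 42.
42·(4·42 − 3) = 42·165 = 6930.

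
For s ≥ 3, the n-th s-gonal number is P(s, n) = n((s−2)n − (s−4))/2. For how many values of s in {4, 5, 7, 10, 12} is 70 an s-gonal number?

s = 4: P(4, 8) = 64 and P(4, 9) = 81; 70 is not s-gonal.
s = 5: P(5, 7) = 70. ✓
s = 7: P(7, 5) = 55 and P(7, 6) = 81; 70 is not s-gonal.
s = 10: P(10, 4) = 52 and P(10, 5) = 85; 70 is not s-gonal.
s = 12: P(12, 4) = 64 and P(12, 5) = 105; 70 is not s-gonal.
Hits: s ∈ {5} → 1.

1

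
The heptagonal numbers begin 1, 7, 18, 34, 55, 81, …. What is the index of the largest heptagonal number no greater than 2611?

32

Solve n(5n−3)/2 ≤ 2611 for integer n.
n = 32 gives 2512 ≤ 2611, while n = 33 gives 2673 > 2611; so the answer is index 32.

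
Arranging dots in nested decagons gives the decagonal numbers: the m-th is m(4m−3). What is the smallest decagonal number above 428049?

Solve n(4n−3) > 428049 for integer n.
The largest n with value ≤ 428049 is 327 (since 426735 ≤ 428049 < 429352), so the first above is n = 328, value 429352.

429352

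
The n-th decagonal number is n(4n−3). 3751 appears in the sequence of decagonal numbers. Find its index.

31

Set n(4n−3) = 3751, giving 4n² − 3n − 3751 = 0.
So n = (3 + 245) / 8 = 248/8 = 31.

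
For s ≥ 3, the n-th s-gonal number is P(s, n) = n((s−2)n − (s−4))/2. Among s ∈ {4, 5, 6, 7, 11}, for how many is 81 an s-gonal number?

2

s = 4: P(4, 9) = 81. ✓
s = 5: P(5, 7) = 70 and P(5, 8) = 92; 81 is not s-gonal.
s = 6: P(6, 6) = 66 and P(6, 7) = 91; 81 is not s-gonal.
s = 7: P(7, 6) = 81. ✓
s = 11: P(11, 4) = 58 and P(11, 5) = 95; 81 is not s-gonal.
Hits: s ∈ {4, 7} → 2.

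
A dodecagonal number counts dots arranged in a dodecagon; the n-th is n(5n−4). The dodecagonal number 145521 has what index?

Set n(5n−4) = 145521, giving 5n² − 4n − 145521 = 0.
The discriminant is 16 + 20·145521 = 2910436, and √2910436 = 1706.
So n = (4 + 1706) / 10 = 1710/10 = 171.
Check: 171·(5·171 − 4) = 145521. ✓

171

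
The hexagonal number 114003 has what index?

239

Set n(2n−1) = 114003, giving 2n² − n − 114003 = 0.
The discriminant is 1 + 8·114003 = 912025, and √912025 = 955.
So n = (1 + 955) / 4 = 956/4 = 239.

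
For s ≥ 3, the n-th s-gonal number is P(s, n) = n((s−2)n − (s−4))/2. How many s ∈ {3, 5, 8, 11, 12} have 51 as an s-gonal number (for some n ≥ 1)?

1

s = 3: P(3, 9) = 45 and P(3, 10) = 55; 51 is not s-gonal.
s = 5: P(5, 6) = 51. ✓
s = 8: P(8, 4) = 40 and P(8, 5) = 65; 51 is not s-gonal.
s = 11: P(11, 3) = 30 and P(11, 4) = 58; 51 is not s-gonal.
s = 12: P(12, 3) = 33 and P(12, 4) = 64; 51 is not s-gonal.
Hits: s ∈ {5} → 1.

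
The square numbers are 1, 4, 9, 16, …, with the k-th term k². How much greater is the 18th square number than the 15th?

99

18² = 324 and 15² = 225.
Difference: 324 − 225 = 99.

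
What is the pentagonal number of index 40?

The 40th pentagonal number is n(3n−1)/2 with n = 40.
40·(3·40 − 1)/2 = 40·119/2 = 2380.

2380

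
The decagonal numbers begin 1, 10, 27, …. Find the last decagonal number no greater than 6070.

Solve n(4n−3) ≤ 6070 for integer n.
n = 39 gives 5967 ≤ 6070, while n = 40 gives 6280 > 6070; so the answer is 5967.

5967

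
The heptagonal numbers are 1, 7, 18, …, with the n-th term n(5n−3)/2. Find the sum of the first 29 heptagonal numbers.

20735

Σ i(5i−3)/2 = (5Σi² − 3Σi) / 2 over i = 1..29.
Σi = 435 and Σi² = 8555.
(5·8555 − 3·435) / 2 = 41470/2 = 20735.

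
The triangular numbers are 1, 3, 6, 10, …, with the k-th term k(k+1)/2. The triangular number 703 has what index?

Set n(n+1)/2 = 703, giving n² + n − 1406 = 0.
The discriminant is 1 + 8·703 = 5625, and √5625 = 75.
So n = (-1 + 75) / 2 = 74/2 = 37.

37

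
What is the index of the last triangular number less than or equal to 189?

18

Solve n(n+1)/2 ≤ 189 for integer n.
n = 18 gives 171 ≤ 189, while n = 19 gives 190 > 189; so the answer is index 18.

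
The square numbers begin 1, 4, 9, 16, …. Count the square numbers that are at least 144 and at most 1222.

23

The n-th square number is n².
Smallest index with value ≥ 144: n = 12 (giving 144).
Largest index with value ≤ 1222: n = 34 (giving 1156).
Indices 12 through 34: 23 terms.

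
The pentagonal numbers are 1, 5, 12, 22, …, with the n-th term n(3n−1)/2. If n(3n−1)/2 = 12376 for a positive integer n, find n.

Set n(3n−1)/2 = 12376, giving 3n² − n − 24752 = 0.
The discriminant is 1 + 24·12376 = 297025, and √297025 = 545.
So n = (1 + 545) / 6 = 546/6 = 91.

91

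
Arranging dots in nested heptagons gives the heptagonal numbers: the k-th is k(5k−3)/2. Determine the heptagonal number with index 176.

77176

The 176th heptagonal number is n(5n−3)/2 with n = 176.
176·(5·176 − 3)/2 = 176·877/2 = 77176.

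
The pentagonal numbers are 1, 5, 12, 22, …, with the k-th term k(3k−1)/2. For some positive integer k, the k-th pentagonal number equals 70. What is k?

Set n(3n−1)/2 = 70, giving 3n² − n − 140 = 0.
The discriminant is 1 + 24·70 = 1681, and √1681 = 41.
So n = (1 + 41) / 6 = 42/6 = 7.
Check: 7·(3·7 − 1)/2 = 70. ✓

7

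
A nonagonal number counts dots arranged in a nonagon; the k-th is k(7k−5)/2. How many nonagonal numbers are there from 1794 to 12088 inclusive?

The n-th nonagonal number is n(7n−5)/2.
Smallest index with value ≥ 1794: n = 23 (giving 1794).
Largest index with value ≤ 12088: n = 59 (giving 12036).
Indices 23 through 59: 37 terms.

37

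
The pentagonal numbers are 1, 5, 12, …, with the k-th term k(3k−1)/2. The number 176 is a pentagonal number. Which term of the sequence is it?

Set n(3n−1)/2 = 176, giving 3n² − n − 352 = 0.
The discriminant is 1 + 24·176 = 4225, and √4225 = 65.
So n = (1 + 65) / 6 = 66/6 = 11.

11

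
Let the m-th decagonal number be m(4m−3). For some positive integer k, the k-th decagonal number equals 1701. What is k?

21

Set n(4n−3) = 1701, giving 4n² − 3n − 1701 = 0.
The discriminant is 9 + 16·1701 = 27225, and √27225 = 165.
So n = (3 + 165) / 8 = 168/8 = 21.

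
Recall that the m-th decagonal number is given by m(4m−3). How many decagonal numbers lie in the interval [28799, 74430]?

The n-th decagonal number is n(4n−3).
Smallest index with value ≥ 28799: n = 86 (giving 29326).
Largest index with value ≤ 74430: n = 136 (giving 73576).
Indices 86 through 136: 51 terms.

51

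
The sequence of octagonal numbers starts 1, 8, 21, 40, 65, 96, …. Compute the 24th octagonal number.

24·(3·24 − 2) = 24·70 = 1680.

1680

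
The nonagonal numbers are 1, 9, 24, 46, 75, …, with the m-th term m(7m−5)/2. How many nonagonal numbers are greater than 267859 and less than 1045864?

269

The n-th nonagonal number is n(7n−5)/2.
Smallest index with value > 267859: n = 278 (giving 269799).
Largest index with value < 1045864: n = 546 (giving 1042041).
Indices 278 through 546: 269 terms.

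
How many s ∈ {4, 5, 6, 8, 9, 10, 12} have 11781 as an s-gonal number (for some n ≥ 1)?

2

s = 4: P(4, 108) = 11664 and P(4, 109) = 11881; 11781 is not s-gonal.
s = 5: P(5, 88) = 11572 and P(5, 89) = 11837; 11781 is not s-gonal.
s = 6: P(6, 77) = 11781. ✓
s = 8: P(8, 63) = 11781. ✓
s = 9: P(9, 58) = 11629 and P(9, 59) = 12036; 11781 is not s-gonal.
s = 10: P(10, 54) = 11502 and P(10, 55) = 11935; 11781 is not s-gonal.
s = 12: P(12, 48) = 11328 and P(12, 49) = 11809; 11781 is not s-gonal.
Hits: s ∈ {6, 8} → 2.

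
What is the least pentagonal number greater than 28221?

Solve n(3n−1)/2 > 28221 for integer n.
The largest n with value ≤ 28221 is 137 (since 28085 ≤ 28221 < 28497), so the first above is n = 138, value 28497.

28497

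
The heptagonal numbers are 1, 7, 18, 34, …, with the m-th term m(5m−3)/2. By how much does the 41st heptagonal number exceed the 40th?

Consecutive heptagonal numbers differ by 5n − 4: here 5·41 − 4 = 201.

201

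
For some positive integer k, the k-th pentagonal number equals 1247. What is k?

29

Set n(3n−1)/2 = 1247, giving 3n² − n − 2494 = 0.
The discriminant is 1 + 24·1247 = 29929, and √29929 = 173.
So n = (1 + 173) / 6 = 174/6 = 29.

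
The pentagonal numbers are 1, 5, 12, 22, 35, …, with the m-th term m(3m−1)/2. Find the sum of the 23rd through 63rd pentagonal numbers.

Σ i(3i−1)/2 = (3Σi² − Σi) / 2 over i = 23..63.
Σi = 2016 − 253 = 1763 and Σi² = 85344 − 3795 = 81549.
(3·81549 − 1·1763) / 2 = 242884/2 = 121442.

121442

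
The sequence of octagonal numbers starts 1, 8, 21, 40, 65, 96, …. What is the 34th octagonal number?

34·(3·34 − 2) = 34·100 = 3400.

3400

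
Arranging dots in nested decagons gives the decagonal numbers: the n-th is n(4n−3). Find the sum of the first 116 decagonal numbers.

Σ i(4i−3) = 4Σi² − 3Σi over i = 1..116.
Σi = 6786 and Σi² = 527046.
4·527046 − 3·6786 = 2087826.

2087826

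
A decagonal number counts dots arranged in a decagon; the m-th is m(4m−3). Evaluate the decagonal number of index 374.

558382

374·(4·374 − 3) = 374·1493 = 558382.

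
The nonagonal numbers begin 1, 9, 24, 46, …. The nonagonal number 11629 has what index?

Set n(7n−5)/2 = 11629, giving 7n² − 5n − 23258 = 0.
The discriminant is 25 + 56·11629 = 651249, and √651249 = 807.
So n = (5 + 807) / 14 = 812/14 = 58.

58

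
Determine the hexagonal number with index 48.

The 48th hexagonal number is n(2n−1) with n = 48.
48·(2·48 − 1) = 48·95 = 4560.

4560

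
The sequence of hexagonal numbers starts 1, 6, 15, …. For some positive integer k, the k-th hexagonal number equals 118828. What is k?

Set n(2n−1) = 118828, giving 2n² − n − 118828 = 0.
The discriminant is 1 + 8·118828 = 950625, and √950625 = 975.
So n = (1 + 975) / 4 = 976/4 = 244.

244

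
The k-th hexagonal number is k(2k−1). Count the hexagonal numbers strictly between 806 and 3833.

The n-th hexagonal number is n(2n−1).
Smallest index with value > 806: n = 21 (giving 861).
Largest index with value < 3833: n = 44 (giving 3828).
Indices 21 through 44: 24 terms.

24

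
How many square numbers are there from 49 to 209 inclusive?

The n-th square number is n².
Smallest index with value ≥ 49: n = 7 (giving 49).
Largest index with value ≤ 209: n = 14 (giving 196).
Indices 7 through 14: 8 terms.

8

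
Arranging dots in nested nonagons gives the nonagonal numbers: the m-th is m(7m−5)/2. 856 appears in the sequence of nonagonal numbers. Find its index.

16

Set n(7n−5)/2 = 856, giving 7n² − 5n − 1712 = 0.
The discriminant is 25 + 56·856 = 47961, and √47961 = 219.
So n = (5 + 219) / 14 = 224/14 = 16.
Check: 16·(7·16 − 5)/2 = 856. ✓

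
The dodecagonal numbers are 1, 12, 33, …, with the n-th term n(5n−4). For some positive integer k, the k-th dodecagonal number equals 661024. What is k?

364

Set n(5n−4) = 661024, giving 5n² − 4n − 661024 = 0.
So n = (4 + 3636) / 10 = 3640/10 = 364.
Check: 364·(5·364 − 4) = 661024. ✓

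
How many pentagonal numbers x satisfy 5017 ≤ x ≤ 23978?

The n-th pentagonal number is n(3n−1)/2.
Smallest index with value ≥ 5017: n = 58 (giving 5017).
Largest index with value ≤ 23978: n = 126 (giving 23751).
Indices 58 through 126: 69 terms.

69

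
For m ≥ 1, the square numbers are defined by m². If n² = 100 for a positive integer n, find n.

10

We need n² = 100, so n = √100 = 10.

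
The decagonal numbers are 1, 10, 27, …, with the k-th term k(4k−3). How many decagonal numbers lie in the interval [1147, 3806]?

The n-th decagonal number is n(4n−3).
Smallest index with value ≥ 1147: n = 18 (giving 1242).
Largest index with value ≤ 3806: n = 31 (giving 3751).
Indices 18 through 31: 14 terms.

14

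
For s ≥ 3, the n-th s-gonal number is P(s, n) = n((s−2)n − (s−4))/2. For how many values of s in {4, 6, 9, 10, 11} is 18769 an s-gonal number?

s = 4: P(4, 137) = 18769. ✓
s = 6: P(6, 97) = 18721 and P(6, 98) = 19110; 18769 is not s-gonal.
s = 9: P(9, 73) = 18469 and P(9, 74) = 18981; 18769 is not s-gonal.
s = 10: P(10, 68) = 18292 and P(10, 69) = 18837; 18769 is not s-gonal.
s = 11: P(11, 64) = 18208 and P(11, 65) = 18785; 18769 is not s-gonal.
Hits: s ∈ {4} → 1.

1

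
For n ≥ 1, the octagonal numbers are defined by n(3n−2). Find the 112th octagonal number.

The 112th octagonal number is n(3n−2) with n = 112.
112·(3·112 − 2) = 112·334 = 37408.

37408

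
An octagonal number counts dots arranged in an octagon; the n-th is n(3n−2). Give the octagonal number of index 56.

9296

The 56th octagonal number is n(3n−2) with n = 56.
56·(3·56 − 2) = 56·166 = 9296.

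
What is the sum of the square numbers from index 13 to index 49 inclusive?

Σ_{i=13}^{49} i² = 40425 − 650 = 39775.

39775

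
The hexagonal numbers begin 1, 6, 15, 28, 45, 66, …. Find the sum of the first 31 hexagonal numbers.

20336

Σ i(2i−1) = 2Σi² − Σi over i = 1..31.
Σi = 496 and Σi² = 10416.
2·10416 − 1·496 = 20336.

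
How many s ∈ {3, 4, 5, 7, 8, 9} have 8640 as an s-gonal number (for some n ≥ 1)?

s = 3: P(3, 130) = 8515 and P(3, 131) = 8646; 8640 is not s-gonal.
s = 4: P(4, 92) = 8464 and P(4, 93) = 8649; 8640 is not s-gonal.
s = 5: P(5, 76) = 8626 and P(5, 77) = 8855; 8640 is not s-gonal.
s = 7: P(7, 59) = 8614 and P(7, 60) = 8910; 8640 is not s-gonal.
s = 8: P(8, 54) = 8640. ✓
s = 9: P(9, 50) = 8625 and P(9, 51) = 8976; 8640 is not s-gonal.
Hits: s ∈ {8} → 1.

1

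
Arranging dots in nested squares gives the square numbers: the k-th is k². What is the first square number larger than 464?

Solve n² > 464 for integer n.
The largest n with value ≤ 464 is 21 (since 441 ≤ 464 < 484), so the first above is n = 22, value 484.

484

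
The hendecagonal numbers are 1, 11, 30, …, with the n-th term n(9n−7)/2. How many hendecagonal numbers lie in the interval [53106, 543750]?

239

The n-th hendecagonal number is n(9n−7)/2.
Smallest index with value ≥ 53106: n = 110 (giving 54065).
Largest index with value ≤ 543750: n = 348 (giving 543750).
Indices 110 through 348: 239 terms.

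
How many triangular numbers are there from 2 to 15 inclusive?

4

The n-th triangular number is n(n+1)/2.
Smallest index with value ≥ 2: n = 2 (giving 3).
Largest index with value ≤ 15: n = 5 (giving 15).
Indices 2 through 5: 4 terms.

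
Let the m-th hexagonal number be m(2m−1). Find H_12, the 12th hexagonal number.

276

The 12th hexagonal number is n(2n−1) with n = 12.
12·(2·12 − 1) = 12·23 = 276.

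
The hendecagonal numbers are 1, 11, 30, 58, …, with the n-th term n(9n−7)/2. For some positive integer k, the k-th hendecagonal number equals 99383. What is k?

149

Set n(9n−7)/2 = 99383, giving 9n² − 7n − 198766 = 0.
The discriminant is 49 + 72·99383 = 7155625, and √7155625 = 2675.
So n = (7 + 2675) / 18 = 2682/18 = 149.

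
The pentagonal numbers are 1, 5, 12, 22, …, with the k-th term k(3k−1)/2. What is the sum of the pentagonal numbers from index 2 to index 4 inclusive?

39

Σ i(3i−1)/2 = (3Σi² − Σi) / 2 over i = 2..4.
Σi = 10 − 1 = 9 and Σi² = 30 − 1 = 29.
(3·29 − 1·9) / 2 = 78/2 = 39.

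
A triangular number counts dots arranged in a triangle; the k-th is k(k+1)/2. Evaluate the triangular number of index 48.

The 48th triangular number is n(n+1)/2 with n = 48.
48·49/2 = 2352/2 = 1176.

1176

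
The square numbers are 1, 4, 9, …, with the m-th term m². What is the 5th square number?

5² = 25.

25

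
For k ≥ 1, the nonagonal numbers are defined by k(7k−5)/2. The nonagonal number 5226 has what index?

39

Set n(7n−5)/2 = 5226, giving 7n² − 5n − 10452 = 0.
The discriminant is 25 + 56·5226 = 292681, and √292681 = 541.
So n = (5 + 541) / 14 = 546/14 = 39.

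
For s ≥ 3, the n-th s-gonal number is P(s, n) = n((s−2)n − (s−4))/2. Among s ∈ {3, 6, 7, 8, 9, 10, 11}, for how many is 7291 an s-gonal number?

s = 3: P(3, 120) = 7260 and P(3, 121) = 7381; 7291 is not s-gonal.
s = 6: P(6, 60) = 7140 and P(6, 61) = 7381; 7291 is not s-gonal.
s = 7: P(7, 54) = 7209 and P(7, 55) = 7480; 7291 is not s-gonal.
s = 8: P(8, 49) = 7105 and P(8, 50) = 7400; 7291 is not s-gonal.
s = 9: P(9, 46) = 7291. ✓
s = 10: P(10, 43) = 7267 and P(10, 44) = 7612; 7291 is not s-gonal.
s = 11: P(11, 40) = 7060 and P(11, 41) = 7421; 7291 is not s-gonal.
Hits: s ∈ {9} → 1.

1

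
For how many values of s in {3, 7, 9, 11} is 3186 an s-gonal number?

s = 3: P(3, 79) = 3160 and P(3, 80) = 3240; 3186 is not s-gonal.
s = 7: P(7, 36) = 3186. ✓
s = 9: P(9, 30) = 3075 and P(9, 31) = 3286; 3186 is not s-gonal.
s = 11: P(11, 27) = 3186. ✓
Hits: s ∈ {7, 11} → 2.

2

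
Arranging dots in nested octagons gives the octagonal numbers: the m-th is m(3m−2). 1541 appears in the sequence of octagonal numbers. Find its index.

23

Set n(3n−2) = 1541, giving 3n² − 2n − 1541 = 0.
The discriminant is 4 + 12·1541 = 18496, and √18496 = 136.
So n = (2 + 136) / 6 = 138/6 = 23.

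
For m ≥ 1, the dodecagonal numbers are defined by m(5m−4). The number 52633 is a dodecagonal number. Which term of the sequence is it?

Set n(5n−4) = 52633, giving 5n² − 4n − 52633 = 0.
The discriminant is 16 + 20·52633 = 1052676, and √1052676 = 1026.
So n = (4 + 1026) / 10 = 1030/10 = 103.
Check: 103·(5·103 − 4) = 52633. ✓

103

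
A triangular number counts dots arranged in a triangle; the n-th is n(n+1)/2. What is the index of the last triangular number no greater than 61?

10

Solve n(n+1)/2 ≤ 61 for integer n.
n = 10 gives 55 ≤ 61, while n = 11 gives 66 > 61; so the answer is index 10.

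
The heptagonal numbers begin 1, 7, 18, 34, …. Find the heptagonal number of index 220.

220·(5·220 − 3)/2 = 220·1097/2 = 120670.

120670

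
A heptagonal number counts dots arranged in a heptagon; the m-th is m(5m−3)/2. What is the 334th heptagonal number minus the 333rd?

1666

Consecutive heptagonal numbers differ by 5n − 4: here 5·334 − 4 = 1666.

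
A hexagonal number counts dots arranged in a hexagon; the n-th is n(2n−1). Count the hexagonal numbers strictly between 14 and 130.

The n-th hexagonal number is n(2n−1).
Smallest index with value > 14: n = 3 (giving 15).
Largest index with value < 130: n = 8 (giving 120).
Indices 3 through 8: 6 terms.

6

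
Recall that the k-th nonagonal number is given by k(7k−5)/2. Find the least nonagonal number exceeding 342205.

344301

Solve n(7n−5)/2 > 342205 for integer n.
The largest n with value ≤ 342205 is 313 (since 342109 ≤ 342205 < 344301), so the first above is n = 314, value 344301.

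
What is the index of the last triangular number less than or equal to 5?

Solve n(n+1)/2 ≤ 5 for integer n.
n = 2 gives 3 ≤ 5, while n = 3 gives 6 > 5; so the answer is index 2.

2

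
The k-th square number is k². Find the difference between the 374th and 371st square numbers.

2235

374² = 139876 and 371² = 137641.
Difference: 139876 − 137641 = 2235.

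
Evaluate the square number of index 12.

The 12th square number is n² with n = 12.
12² = 144.

144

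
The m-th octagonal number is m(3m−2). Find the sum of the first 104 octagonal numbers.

1130220

Σ i(3i−2) = 3Σi² − 2Σi over i = 1..104.
Σi = 5460 and Σi² = 380380.
3·380380 − 2·5460 = 1130220.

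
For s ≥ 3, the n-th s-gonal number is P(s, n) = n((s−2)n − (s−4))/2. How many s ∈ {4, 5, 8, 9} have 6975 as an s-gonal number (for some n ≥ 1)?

s = 4: P(4, 83) = 6889 and P(4, 84) = 7056; 6975 is not s-gonal.
s = 5: P(5, 68) = 6902 and P(5, 69) = 7107; 6975 is not s-gonal.
s = 8: P(8, 48) = 6816 and P(8, 49) = 7105; 6975 is not s-gonal.
s = 9: P(9, 45) = 6975. ✓
Hits: s ∈ {9} → 1.

1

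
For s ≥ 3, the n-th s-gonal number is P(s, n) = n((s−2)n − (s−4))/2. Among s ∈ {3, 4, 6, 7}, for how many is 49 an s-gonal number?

1

s = 3: P(3, 9) = 45 and P(3, 10) = 55; 49 is not s-gonal.
s = 4: P(4, 7) = 49. ✓
s = 6: P(6, 5) = 45 and P(6, 6) = 66; 49 is not s-gonal.
s = 7: P(7, 4) = 34 and P(7, 5) = 55; 49 is not s-gonal.
Hits: s ∈ {4} → 1.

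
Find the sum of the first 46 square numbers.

Σ_{i=1}^{46} i² = 46·47·93/6 = 33511.

33511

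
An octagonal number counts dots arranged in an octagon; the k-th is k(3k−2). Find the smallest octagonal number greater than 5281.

Solve n(3n−2) > 5281 for integer n.
The largest n with value ≤ 5281 is 42 (since 5208 ≤ 5281 < 5461), so the first above is n = 43, value 5461.

5461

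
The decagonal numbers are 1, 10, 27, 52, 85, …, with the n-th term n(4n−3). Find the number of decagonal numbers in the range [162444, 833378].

255

The n-th decagonal number is n(4n−3).
Smallest index with value ≥ 162444: n = 202 (giving 162610).
Largest index with value ≤ 833378: n = 456 (giving 830376).
Indices 202 through 456: 255 terms.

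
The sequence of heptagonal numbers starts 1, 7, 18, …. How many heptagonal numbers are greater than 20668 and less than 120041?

128

The n-th heptagonal number is n(5n−3)/2.
Smallest index with value > 20668: n = 92 (giving 21022).
Largest index with value < 120041: n = 219 (giving 119574).
Indices 92 through 219: 128 terms.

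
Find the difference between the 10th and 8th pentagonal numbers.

10·(3·10 − 1)/2 = 145 and 8·(3·8 − 1)/2 = 92.
Difference: 145 − 92 = 53.

53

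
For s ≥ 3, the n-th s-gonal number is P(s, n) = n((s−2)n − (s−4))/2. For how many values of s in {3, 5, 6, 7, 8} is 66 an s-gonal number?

2

s = 3: P(3, 11) = 66. ✓
s = 5: P(5, 6) = 51 and P(5, 7) = 70; 66 is not s-gonal.
s = 6: P(6, 6) = 66. ✓
s = 7: P(7, 5) = 55 and P(7, 6) = 81; 66 is not s-gonal.
s = 8: P(8, 5) = 65 and P(8, 6) = 96; 66 is not s-gonal.
Hits: s ∈ {3, 6} → 2.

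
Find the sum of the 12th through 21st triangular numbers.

Σ i(i+1)/2 = (Σi² + Σi) / 2 over i = 12..21.
Σi = 231 − 66 = 165 and Σi² = 3311 − 506 = 2805.
(1·2805 + 1·165) / 2 = 2970/2 = 1485.

1485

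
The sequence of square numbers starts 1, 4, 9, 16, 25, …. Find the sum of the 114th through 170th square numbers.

1164776

Σ_{i=114}^{170} i² = 1652145 − 487369 = 1164776.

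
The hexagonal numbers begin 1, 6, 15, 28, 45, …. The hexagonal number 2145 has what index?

Set n(2n−1) = 2145, giving 2n² − n − 2145 = 0.
The discriminant is 1 + 8·2145 = 17161, and √17161 = 131.
So n = (1 + 131) / 4 = 132/4 = 33.

33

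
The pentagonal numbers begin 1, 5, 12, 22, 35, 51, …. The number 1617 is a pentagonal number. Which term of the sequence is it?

33

Set n(3n−1)/2 = 1617, giving 3n² − n − 3234 = 0.
The discriminant is 1 + 24·1617 = 38809, and √38809 = 197.
So n = (1 + 197) / 6 = 198/6 = 33.
Check: 33·(3·33 − 1)/2 = 1617. ✓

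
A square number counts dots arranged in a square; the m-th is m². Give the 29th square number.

The 29th square number is n² with n = 29.
29² = 841.

841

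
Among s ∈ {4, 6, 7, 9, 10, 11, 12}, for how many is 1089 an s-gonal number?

s = 4: P(4, 33) = 1089. ✓
s = 6: P(6, 23) = 1035 and P(6, 24) = 1128; 1089 is not s-gonal.
s = 7: P(7, 21) = 1071 and P(7, 22) = 1177; 1089 is not s-gonal.
s = 9: P(9, 18) = 1089. ✓
s = 10: P(10, 16) = 976 and P(10, 17) = 1105; 1089 is not s-gonal.
s = 11: P(11, 15) = 960 and P(11, 16) = 1096; 1089 is not s-gonal.
s = 12: P(12, 15) = 1065 and P(12, 16) = 1216; 1089 is not s-gonal.
Hits: s ∈ {4, 9} → 2.

2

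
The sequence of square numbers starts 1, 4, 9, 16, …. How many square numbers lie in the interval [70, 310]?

9

The n-th square number is n².
Smallest index with value ≥ 70: n = 9 (giving 81).
Largest index with value ≤ 310: n = 17 (giving 289).
Indices 9 through 17: 9 terms.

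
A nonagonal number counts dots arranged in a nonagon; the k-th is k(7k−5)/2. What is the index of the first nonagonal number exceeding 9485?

53

Solve n(7n−5)/2 > 9485 for integer n.
The largest n with value ≤ 9485 is 52 (since 9334 ≤ 9485 < 9699), so the first above is n = 53, value 9699.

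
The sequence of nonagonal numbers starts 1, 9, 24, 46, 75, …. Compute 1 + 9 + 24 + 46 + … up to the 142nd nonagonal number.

3350490

Σ i(7i−5)/2 = (7Σi² − 5Σi) / 2 over i = 1..142.
Σi = 10153 and Σi² = 964535.
(7·964535 − 5·10153) / 2 = 6700980/2 = 3350490.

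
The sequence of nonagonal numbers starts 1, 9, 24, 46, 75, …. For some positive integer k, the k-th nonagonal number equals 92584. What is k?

163

Set n(7n−5)/2 = 92584, giving 7n² − 5n − 185168 = 0.
The discriminant is 25 + 56·92584 = 5184729, and √5184729 = 2277.
So n = (5 + 2277) / 14 = 2282/14 = 163.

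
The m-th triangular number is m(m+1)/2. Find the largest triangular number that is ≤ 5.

Solve n(n+1)/2 ≤ 5 for integer n.
n = 2 gives 3 ≤ 5, while n = 3 gives 6 > 5; so the answer is 3.

3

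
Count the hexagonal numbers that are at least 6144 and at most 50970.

104

The n-th hexagonal number is n(2n−1).
Smallest index with value ≥ 6144: n = 56 (giving 6216).
Largest index with value ≤ 50970: n = 159 (giving 50403).
Indices 56 through 159: 104 terms.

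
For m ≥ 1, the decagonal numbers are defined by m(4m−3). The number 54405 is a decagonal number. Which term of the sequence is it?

117

Set n(4n−3) = 54405, giving 4n² − 3n − 54405 = 0.
The discriminant is 9 + 16·54405 = 870489, and √870489 = 933.
So n = (3 + 933) / 8 = 936/8 = 117.
Check: 117·(4·117 − 3) = 54405. ✓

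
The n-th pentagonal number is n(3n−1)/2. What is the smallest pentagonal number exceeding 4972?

Solve n(3n−1)/2 > 4972 for integer n.
The largest n with value ≤ 4972 is 57 (since 4845 ≤ 4972 < 5017), so the first above is n = 58, value 5017.

5017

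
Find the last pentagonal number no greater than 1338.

Solve n(3n−1)/2 ≤ 1338 for integer n.
n = 30 gives 1335 ≤ 1338, while n = 31 gives 1426 > 1338; so the answer is 1335.

1335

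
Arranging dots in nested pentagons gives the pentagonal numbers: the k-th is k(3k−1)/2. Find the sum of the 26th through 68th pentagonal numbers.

151403

Σ i(3i−1)/2 = (3Σi² − Σi) / 2 over i = 26..68.
Σi = 2346 − 325 = 2021 and Σi² = 107134 − 5525 = 101609.
(3·101609 − 1·2021) / 2 = 302806/2 = 151403.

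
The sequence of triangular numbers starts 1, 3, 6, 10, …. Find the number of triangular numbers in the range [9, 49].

The n-th triangular number is n(n+1)/2.
Smallest index with value ≥ 9: n = 4 (giving 10).
Largest index with value ≤ 49: n = 9 (giving 45).
Indices 4 through 9: 6 terms.

6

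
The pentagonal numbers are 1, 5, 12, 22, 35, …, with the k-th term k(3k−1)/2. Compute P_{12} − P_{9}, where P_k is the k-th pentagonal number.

93

12·(3·12 − 1)/2 = 210 and 9·(3·9 − 1)/2 = 117.
Difference: 210 − 117 = 93.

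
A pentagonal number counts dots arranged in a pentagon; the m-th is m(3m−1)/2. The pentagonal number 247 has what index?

Set n(3n−1)/2 = 247, giving 3n² − n − 494 = 0.
So n = (1 + 77) / 6 = 78/6 = 13.

13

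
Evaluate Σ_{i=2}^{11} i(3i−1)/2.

725

Σ i(3i−1)/2 = (3Σi² − Σi) / 2 over i = 2..11.
Σi = 66 − 1 = 65 and Σi² = 506 − 1 = 505.
(3·505 − 1·65) / 2 = 1450/2 = 725.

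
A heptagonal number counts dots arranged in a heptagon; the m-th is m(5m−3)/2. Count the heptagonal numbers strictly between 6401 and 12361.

20

The n-th heptagonal number is n(5n−3)/2.
Smallest index with value > 6401: n = 51 (giving 6426).
Largest index with value < 12361: n = 70 (giving 12145).
Indices 51 through 70: 20 terms.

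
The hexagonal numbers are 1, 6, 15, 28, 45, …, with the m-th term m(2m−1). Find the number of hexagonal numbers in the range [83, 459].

9

The n-th hexagonal number is n(2n−1).
Smallest index with value ≥ 83: n = 7 (giving 91).
Largest index with value ≤ 459: n = 15 (giving 435).
Indices 7 through 15: 9 terms.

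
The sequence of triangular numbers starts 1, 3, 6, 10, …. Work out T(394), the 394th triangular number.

77815

The 394th triangular number is n(n+1)/2 with n = 394.
394·395/2 = 155630/2 = 77815.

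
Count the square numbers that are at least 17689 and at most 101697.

The n-th square number is n².
Smallest index with value ≥ 17689: n = 133 (giving 17689).
Largest index with value ≤ 101697: n = 318 (giving 101124).
Indices 133 through 318: 186 terms.

186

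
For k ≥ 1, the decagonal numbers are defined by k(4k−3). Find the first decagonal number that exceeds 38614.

Solve n(4n−3) > 38614 for integer n.
The largest n with value ≤ 38614 is 98 (since 38122 ≤ 38614 < 38907), so the first above is n = 99, value 38907.

38907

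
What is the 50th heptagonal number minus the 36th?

50·(5·50 − 3)/2 = 6175 and 36·(5·36 − 3)/2 = 3186.
Difference: 6175 − 3186 = 2989.

2989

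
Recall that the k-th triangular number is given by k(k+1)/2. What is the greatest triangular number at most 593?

Solve n(n+1)/2 ≤ 593 for integer n.
n = 33 gives 561 ≤ 593, while n = 34 gives 595 > 593; so the answer is 561.

561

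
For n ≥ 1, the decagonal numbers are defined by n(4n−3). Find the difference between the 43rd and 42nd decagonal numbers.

Consecutive decagonal numbers differ by 8n − 7: here 8·43 − 7 = 337.

337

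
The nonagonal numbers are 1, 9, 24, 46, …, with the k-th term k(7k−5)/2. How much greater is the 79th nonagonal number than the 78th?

547

Consecutive nonagonal numbers differ by 7n − 6: here 7·79 − 6 = 547.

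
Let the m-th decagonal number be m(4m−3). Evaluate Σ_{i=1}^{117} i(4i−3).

2142231

Σ i(4i−3) = 4Σi² − 3Σi over i = 1..117.
Σi = 6903 and Σi² = 540735.
4·540735 − 3·6903 = 2142231.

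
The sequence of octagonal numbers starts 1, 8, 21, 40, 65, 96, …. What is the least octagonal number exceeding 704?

Solve n(3n−2) > 704 for integer n.
The largest n with value ≤ 704 is 15 (since 645 ≤ 704 < 736), so the first above is n = 16, value 736.

736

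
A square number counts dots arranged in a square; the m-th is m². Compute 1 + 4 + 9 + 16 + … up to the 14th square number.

Σ_{i=1}^{14} i² = 14·15·29/6 = 1015.

1015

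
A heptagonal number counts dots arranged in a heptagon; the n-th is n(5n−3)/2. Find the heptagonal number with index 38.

The 38th heptagonal number is n(5n−3)/2 with n = 38.
38·(5·38 − 3)/2 = 38·187/2 = 3553.

3553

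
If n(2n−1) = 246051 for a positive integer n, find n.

Set n(2n−1) = 246051, giving 2n² − n − 246051 = 0.
The discriminant is 1 + 8·246051 = 1968409, and √1968409 = 1403.
So n = (1 + 1403) / 4 = 1404/4 = 351.

351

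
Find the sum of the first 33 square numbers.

Σ_{i=1}^{33} i² = 33·34·67/6 = 12529.

12529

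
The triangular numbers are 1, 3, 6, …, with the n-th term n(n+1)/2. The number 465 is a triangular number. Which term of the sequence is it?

Set n(n+1)/2 = 465, giving n² + n − 930 = 0.
The discriminant is 1 + 8·465 = 3721, and √3721 = 61.
So n = (-1 + 61) / 2 = 60/2 = 30.

30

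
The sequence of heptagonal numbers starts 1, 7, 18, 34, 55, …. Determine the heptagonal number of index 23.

1288

The 23rd heptagonal number is n(5n−3)/2 with n = 23.
23·(5·23 − 3)/2 = 23·112/2 = 23·56 = 1288.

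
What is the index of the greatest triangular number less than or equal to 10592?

145

Solve n(n+1)/2 ≤ 10592 for integer n.
n = 145 gives 10585 ≤ 10592, while n = 146 gives 10731 > 10592; so the answer is index 145.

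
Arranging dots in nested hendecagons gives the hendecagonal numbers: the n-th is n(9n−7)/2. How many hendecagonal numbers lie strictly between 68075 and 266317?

120

The n-th hendecagonal number is n(9n−7)/2.
Smallest index with value > 68075: n = 124 (giving 68758).
Largest index with value < 266317: n = 243 (giving 264870).
Indices 124 through 243: 120 terms.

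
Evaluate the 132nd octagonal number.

52008

The 132nd octagonal number is n(3n−2) with n = 132.
132·(3·132 − 2) = 132·394 = 52008.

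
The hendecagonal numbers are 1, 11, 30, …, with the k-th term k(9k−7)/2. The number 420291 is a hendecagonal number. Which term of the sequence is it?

Set n(9n−7)/2 = 420291, giving 9n² − 7n − 840582 = 0.
The discriminant is 49 + 72·420291 = 30261001, and √30261001 = 5501.
So n = (7 + 5501) / 18 = 5508/18 = 306.
Check: 306·(9·306 − 7)/2 = 420291. ✓

306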